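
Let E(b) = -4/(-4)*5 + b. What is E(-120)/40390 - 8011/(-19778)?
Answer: 16064491/39941671 ≈ 0.40220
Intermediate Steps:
E(b) = 5 + b (E(b) = -4*(-¼)*5 + b = 1*5 + b = 5 + b)
E(-120)/40390 - 8011/(-19778) = (5 - 120)/40390 - 8011/(-19778) = -115*1/40390 - 8011*(-1/19778) = -23/8078 + 8011/19778 = 16064491/39941671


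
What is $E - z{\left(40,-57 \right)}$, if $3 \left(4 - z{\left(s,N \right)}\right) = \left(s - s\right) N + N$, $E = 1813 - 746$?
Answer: $1044$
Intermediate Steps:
$E = 1067$
$z{\left(s,N \right)} = 4 - \frac{N}{3}$ ($z{\left(s,N \right)} = 4 - \frac{\left(s - s\right) N + N}{3} = 4 - \frac{0 N + N}{3} = 4 - \frac{0 + N}{3} = 4 - \frac{N}{3}$)
$E - z{\left(40,-57 \right)} = 1067 - \left(4 - -19\right) = 1067 - \left(4 + 19\right) = 1067 - 23 = 1044$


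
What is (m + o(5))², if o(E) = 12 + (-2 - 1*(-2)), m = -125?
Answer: 12769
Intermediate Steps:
o(E) = 12 (o(E) = 12 + (-2 + 2) = 12 + 0 = 12)
(m + o(5))² = (-125 + 12)² = (-113)² = 12769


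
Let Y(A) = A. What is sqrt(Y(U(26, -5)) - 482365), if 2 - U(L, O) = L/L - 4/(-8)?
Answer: I*sqrt(1929458)/2 ≈ 694.52*I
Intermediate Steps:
U(L, O) = 1/2 (U(L, O) = 2 - (L/L - 4/(-8)) = 2 - (1 - 4*(-1/8)) = 2 - (1 + 1/2) = 2 - 1*3/2 = 2 - 3/2 = 1/2)
sqrt(Y(U(26, -5)) - 482365) = sqrt(1/2 - 482365) = sqrt(-964729/2) = I*sqrt(1929458)/2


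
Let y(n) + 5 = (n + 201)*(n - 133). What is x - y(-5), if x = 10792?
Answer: 37845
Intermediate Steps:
y(n) = -5 + (-133 + n)*(201 + n) (y(n) = -5 + (n + 201)*(n - 133) = -5 + (201 + n)*(-133 + n) = -5 + (-133 + n)*(201 + n))
x - y(-5) = 10792 - (-26738 + (-5)² + 68*(-5)) = 10792 - (-26738 + 25 - 340) = 10792 - 1*(-27053) = 10792 + 27053 = 37845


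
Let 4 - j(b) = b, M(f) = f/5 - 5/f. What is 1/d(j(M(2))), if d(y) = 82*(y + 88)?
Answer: 5/38581 ≈ 0.00012960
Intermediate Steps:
M(f) = -5/f + f/5 (M(f) = f*(⅕) - 5/f = f/5 - 5/f = -5/f + f/5)
j(b) = 4 - b
d(y) = 7216 + 82*y (d(y) = 82*(88 + y) = 7216 + 82*y)
1/d(j(M(2))) = 1/(7216 + 82*(4 - (-5/2 + (⅕)*2))) = 1/(7216 + 82*(4 - (-5*½ + ⅖))) = 1/(7216 + 82*(4 - (-5/2 + ⅖))) = 1/(7216 + 82*(4 - 1*(-21/10))) = 1/(7216 + 82*(4 + 21/10)) = 1/(7216 + 82*(61/10)) = 1/(7216 + 2501/5) = 1/(38581/5) = 5/38581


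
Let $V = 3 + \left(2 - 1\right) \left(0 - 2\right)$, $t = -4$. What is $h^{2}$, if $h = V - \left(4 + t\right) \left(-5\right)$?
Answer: $1$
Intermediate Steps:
$V = 1$ ($V = 3 + 1 \left(0 - 2\right) = 3 + 1 \left(-2\right) = 3 - 2 = 1$)
$h = 1$ ($h = 1 - \left(4 - 4\right) \left(-5\right) = 1 - 0 \left(-5\right) = 1 - 0 = 1 + 0 = 1$)
$h^{2} = 1^{2} = 1$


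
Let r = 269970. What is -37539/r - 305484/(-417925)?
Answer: 4452201927/7521814150 ≈ 0.59191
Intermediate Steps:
-37539/r - 305484/(-417925) = -37539/269970 - 305484/(-417925) = -37539*1/269970 - 305484*(-1/417925) = -12513/89990 + 305484/417925 = 4452201927/7521814150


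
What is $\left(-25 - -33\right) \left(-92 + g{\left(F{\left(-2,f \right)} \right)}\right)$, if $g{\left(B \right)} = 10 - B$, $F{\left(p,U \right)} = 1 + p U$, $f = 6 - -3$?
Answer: $-520$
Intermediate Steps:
$f = 9$ ($f = 6 + 3 = 9$)
$F{\left(p,U \right)} = 1 + U p$
$\left(-25 - -33\right) \left(-92 + g{\left(F{\left(-2,f \right)} \right)}\right) = \left(-25 - -33\right) \left(-92 + \left(10 - \left(1 + 9 \left(-2\right)\right)\right)\right) = \left(-25 + 33\right) \left(-92 + \left(10 - \left(1 - 18\right)\right)\right) = 8 \left(-92 + \left(10 - -17\right)\right) = 8 \left(-92 + \left(10 + 17\right)\right) = 8 \left(-92 + 27\right) = 8 \left(-65\right) = -520$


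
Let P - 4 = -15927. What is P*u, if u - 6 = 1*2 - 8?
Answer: 0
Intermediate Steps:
P = -15923 (P = 4 - 15927 = -15923)
u = 0 (u = 6 + (1*2 - 8) = 6 + (2 - 8) = 6 - 6 = 0)
P*u = -15923*0 = 0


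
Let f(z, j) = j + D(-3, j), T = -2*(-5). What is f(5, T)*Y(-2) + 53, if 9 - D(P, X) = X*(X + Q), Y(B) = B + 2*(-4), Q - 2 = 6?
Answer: 1663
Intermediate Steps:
Q = 8 (Q = 2 + 6 = 8)
Y(B) = -8 + B (Y(B) = B - 8 = -8 + B)
D(P, X) = 9 - X*(8 + X) (D(P, X) = 9 - X*(X + 8) = 9 - X*(8 + X))
T = 10
f(z, j) = 9 - j**2 - 7*j (f(z, j) = j + (9 - j**2 - 8*j) = 9 - j**2 - 7*j)
f(5, T)*Y(-2) + 53 = (9 - 1*10**2 - 7*10)*(-8 - 2) + 53 = (9 - 1*100 - 70)*(-10) + 53 = (9 - 100 - 70)*(-10) + 53 = -161*(-10) + 53 = 1610 + 53 = 1663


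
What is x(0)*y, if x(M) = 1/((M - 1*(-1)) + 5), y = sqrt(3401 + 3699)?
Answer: 5*sqrt(71)/3 ≈ 14.044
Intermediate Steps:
y = 10*sqrt(71) (y = sqrt(7100) = 10*sqrt(71) ≈ 84.261)
x(M) = 1/(6 + M) (x(M) = 1/((M + 1) + 5) = 1/((1 + M) + 5) = 1/(6 + M))
x(0)*y = (10*sqrt(71))/(6 + 0) = (10*sqrt(71))/6 = 5*sqrt(71)/3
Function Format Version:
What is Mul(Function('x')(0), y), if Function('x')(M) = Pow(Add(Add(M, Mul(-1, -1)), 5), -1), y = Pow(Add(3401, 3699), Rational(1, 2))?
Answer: Mul(Rational(5, 3), Pow(71, Rational(1, 2))) ≈ 14.044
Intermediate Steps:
y = Mul(10, Pow(71, Rational(1, 2))) (y = Pow(7100, Rational(1, 2)) = Mul(10, Pow(71, Rational(1, 2))) ≈ 84.261)
Function('x')(M) = Pow(Add(6, M), -1) (Function('x')(M) = Pow(Add(Add(M, 1), 5), -1) = Pow(Add(Add(1, M), 5), -1) = Pow(Add(6, M), -1))
Mul(Function('x')(0), y) = Mul(Pow(Add(6, 0), -1), Mul(10, Pow(71, Rational(1, 2)))) = Mul(Pow(6, -1), Mul(10, Pow(71, Rational(1, 2)))) = Mul(Rational(1, 6), Mul(10, Pow(71, Rational(1, 2)))) = Mul(Rational(5, 3), Pow(71, Rational(1, 2)))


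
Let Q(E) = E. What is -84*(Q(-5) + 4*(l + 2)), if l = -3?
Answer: 756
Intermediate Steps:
-84*(Q(-5) + 4*(l + 2)) = -84*(-5 + 4*(-3 + 2)) = -84*(-5 + 4*(-1)) = -84*(-5 - 4) = -84*(-9) = 756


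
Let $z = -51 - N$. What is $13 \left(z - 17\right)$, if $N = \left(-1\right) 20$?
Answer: $-624$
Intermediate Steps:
$N = -20$
$z = -31$ ($z = -51 - -20 = -51 + 20 = -31$)
$13 \left(z - 17\right) = 13 \left(-31 - 17\right) = 13 \left(-48\right) = -624$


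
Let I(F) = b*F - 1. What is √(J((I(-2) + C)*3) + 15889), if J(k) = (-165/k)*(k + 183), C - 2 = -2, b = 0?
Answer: √25789 ≈ 160.59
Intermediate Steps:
I(F) = -1 (I(F) = 0*F - 1 = 0 - 1 = -1)
C = 0 (C = 2 - 2 = 0)
J(k) = -165*(183 + k)/k (J(k) = (-165/k)*(183 + k) = -165*(183 + k)/k)
√(J((I(-2) + C)*3) + 15889) = √((-165 - 30195*1/(3*(-1 + 0))) + 15889) = √((-165 - 30195/((-1*3))) + 15889) = √((-165 - 30195/(-3)) + 15889) = √((-165 - 30195*(-⅓)) + 15889) = √((-165 + 10065) + 15889) = √(9900 + 15889) = √25789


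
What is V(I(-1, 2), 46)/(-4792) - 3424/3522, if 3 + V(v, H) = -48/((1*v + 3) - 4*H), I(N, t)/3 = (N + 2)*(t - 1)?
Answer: -729719533/751045368 ≈ -0.97161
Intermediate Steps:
I(N, t) = 3*(-1 + t)*(2 + N) (I(N, t) = 3*((N + 2)*(t - 1)) = 3*((2 + N)*(-1 + t)) = 3*((-1 + t)*(2 + N)) = 3*(-1 + t)*(2 + N))
V(v, H) = -3 - 48/(3 + v - 4*H) (V(v, H) = -3 - 48/((1*v + 3) - 4*H) = -3 - 48/((v + 3) - 4*H) = -3 - 48/((3 + v) - 4*H) = -3 - 48/(3 + v - 4*H))
V(I(-1, 2), 46)/(-4792) - 3424/3522 = (3*(-19 - (-6 - 3*(-1) + 6*2 + 3*(-1)*2) + 4*46)/(3 + (-6 - 3*(-1) + 6*2 + 3*(-1)*2) - 4*46))/(-4792) - 3424/3522 = (3*(-19 - (-6 + 3 + 12 - 6) + 184)/(3 + (-6 + 3 + 12 - 6) - 184))*(-1/4792) - 3424*1/3522 = (3*(-19 - 1*3 + 184)/(3 + 3 - 184))*(-1/4792) - 1712/1761 = (3*(-19 - 3 + 184)/(-178))*(-1/4792) - 1712/1761 = (3*(-1/178)*162)*(-1/4792) - 1712/1761 = -243/89*(-1/4792) - 1712/1761 = 243/426488 - 1712/1761 = -729719533/751045368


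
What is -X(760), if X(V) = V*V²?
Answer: -438976000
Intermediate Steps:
X(V) = V³
-X(760) = -1*760³ = -1*438976000 = -438976000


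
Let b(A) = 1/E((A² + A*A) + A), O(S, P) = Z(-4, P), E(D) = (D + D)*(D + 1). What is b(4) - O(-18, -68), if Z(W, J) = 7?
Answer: -18647/2664 ≈ -6.9996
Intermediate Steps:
E(D) = 2*D*(1 + D) (E(D) = (2*D)*(1 + D) = 2*D*(1 + D))
O(S, P) = 7
b(A) = 1/(2*(A + 2*A²)*(1 + A + 2*A²)) (b(A) = 1/(2*((A² + A*A) + A)*(1 + ((A² + A*A) + A))) = 1/(2*((A² + A²) + A)*(1 + ((A² + A²) + A))) = 1/(2*(2*A² + A)*(1 + (2*A² + A))) = 1/(2*(A + 2*A²)*(1 + (A + 2*A²))) = 1/(2*(A + 2*A²)*(1 + A + 2*A²)))
b(4) - O(-18, -68) = (½)/(4*(1 + 2*4)*(1 + 4*(1 + 2*4))) - 1*7 = (½)*(¼)/((1 + 8)*(1 + 4*(1 + 8))) - 7 = (½)*(¼)/(9*(1 + 4*9)) - 7 = (½)*(¼)*(⅑)/(1 + 36) - 7 = (½)*(¼)*(⅑)/37 - 7 = (½)*(¼)*(⅑)*(1/37) - 7 = 1/2664 - 7 = -18647/2664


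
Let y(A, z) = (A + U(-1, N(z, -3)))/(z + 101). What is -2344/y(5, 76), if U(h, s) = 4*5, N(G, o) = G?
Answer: -414888/25 ≈ -16596.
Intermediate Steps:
U(h, s) = 20
y(A, z) = (20 + A)/(101 + z) (y(A, z) = (A + 20)/(z + 101) = (20 + A)/(101 + z))
-2344/y(5, 76) = -2344*(101 + 76)/(20 + 5) = -2344/(25/177) = -2344/((1/177)*25) = -2344/25/177 = -2344*177/25 = -414888/25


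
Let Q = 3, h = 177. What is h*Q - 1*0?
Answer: 531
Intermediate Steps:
h*Q - 1*0 = 177*3 - 1*0 = 531 + 0 = 531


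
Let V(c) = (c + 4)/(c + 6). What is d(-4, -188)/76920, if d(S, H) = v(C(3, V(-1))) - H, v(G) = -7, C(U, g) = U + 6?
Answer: 181/76920 ≈ 0.0023531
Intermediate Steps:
V(c) = (4 + c)/(6 + c)
C(U, g) = 6 + U
d(S, H) = -7 - H
d(-4, -188)/76920 = (-7 - 1*(-188))/76920 = (-7 + 188)*(1/76920) = 181*(1/76920) = 181/76920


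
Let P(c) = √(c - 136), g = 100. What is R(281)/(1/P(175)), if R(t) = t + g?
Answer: 381*√39 ≈ 2379.3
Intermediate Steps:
R(t) = 100 + t (R(t) = t + 100 = 100 + t)
P(c) = √(-136 + c)
R(281)/(1/P(175)) = (100 + 281)/(1/(√(-136 + 175))) = 381/(1/(√39)) = 381/((√39/39)) = 381*√39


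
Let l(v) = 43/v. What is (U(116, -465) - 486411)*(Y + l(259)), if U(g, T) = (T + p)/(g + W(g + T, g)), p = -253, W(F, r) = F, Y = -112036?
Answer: 469802401907235/8621 ≈ 5.4495e+10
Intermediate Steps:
U(g, T) = (-253 + T)/(T + 2*g) (U(g, T) = (T - 253)/(g + (g + T)) = (-253 + T)/(g + (T + g)) = (-253 + T)/(T + 2*g))
(U(116, -465) - 486411)*(Y + l(259)) = ((-253 - 465)/(-465 + 2*116) - 486411)*(-112036 + 43/259) = (-718/(-465 + 232) - 486411)*(-112036 + 43*(1/259)) = (-718/(-233) - 486411)*(-112036 + 43/259) = (-1/233*(-718) - 486411)*(-29017281/259) = (718/233 - 486411)*(-29017281/259) = -113333045/233*(-29017281/259) = 469802401907235/8621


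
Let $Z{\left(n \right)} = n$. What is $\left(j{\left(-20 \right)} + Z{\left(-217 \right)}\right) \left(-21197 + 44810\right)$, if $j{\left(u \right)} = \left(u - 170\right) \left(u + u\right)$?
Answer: $174334779$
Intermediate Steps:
$j{\left(u \right)} = 2 u \left(-170 + u\right)$ ($j{\left(u \right)} = \left(-170 + u\right) 2 u = 2 u \left(-170 + u\right)$)
$\left(j{\left(-20 \right)} + Z{\left(-217 \right)}\right) \left(-21197 + 44810\right) = \left(2 \left(-20\right) \left(-170 - 20\right) - 217\right) \left(-21197 + 44810\right) = \left(2 \left(-20\right) \left(-190\right) - 217\right) 23613 = \left(7600 - 217\right) 23613 = 7383 \cdot 23613 = 174334779$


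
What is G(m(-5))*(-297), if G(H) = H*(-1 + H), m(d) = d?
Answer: -8910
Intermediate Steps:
G(m(-5))*(-297) = -5*(-1 - 5)*(-297) = -5*(-6)*(-297) = 30*(-297) = -8910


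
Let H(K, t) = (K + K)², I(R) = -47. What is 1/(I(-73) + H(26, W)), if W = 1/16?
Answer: 1/2657 ≈ 0.00037636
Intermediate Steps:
W = 1/16 ≈ 0.062500
H(K, t) = 4*K² (H(K, t) = (2*K)² = 4*K²)
1/(I(-73) + H(26, W)) = 1/(-47 + 4*26²) = 1/(-47 + 4*676) = 1/(-47 + 2704) = 1/2657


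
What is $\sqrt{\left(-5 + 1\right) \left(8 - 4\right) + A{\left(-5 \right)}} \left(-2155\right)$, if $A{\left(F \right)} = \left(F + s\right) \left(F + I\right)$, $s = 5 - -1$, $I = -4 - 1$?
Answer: $- 2155 i \sqrt{26} \approx - 10988.0 i$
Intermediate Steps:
$I = -5$ ($I = -4 - 1 = -5$)
$s = 6$ ($s = 5 + 1 = 6$)
$A{\left(F \right)} = \left(-5 + F\right) \left(6 + F\right)$ ($A{\left(F \right)} = \left(F + 6\right) \left(F - 5\right) = \left(6 + F\right) \left(-5 + F\right) = \left(-5 + F\right) \left(6 + F\right)$)
$\sqrt{\left(-5 + 1\right) \left(8 - 4\right) + A{\left(-5 \right)}} \left(-2155\right) = \sqrt{\left(-5 + 1\right) \left(8 - 4\right) - \left(35 - 25\right)} \left(-2155\right) = \sqrt{\left(-4\right) 4 - 10} \left(-2155\right) = \sqrt{-16 - 10} \left(-2155\right) = \sqrt{-26} \left(-2155\right) = i \sqrt{26} \left(-2155\right) = - 2155 i \sqrt{26}$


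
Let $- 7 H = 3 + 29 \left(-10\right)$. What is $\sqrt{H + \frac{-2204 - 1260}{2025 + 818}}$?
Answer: $\frac{\sqrt{321540457}}{2843} \approx 6.3073$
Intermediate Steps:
$H = 41$ ($H = - \frac{3 + 29 \left(-10\right)}{7} = - \frac{3 - 290}{7} = \left(- \frac{1}{7}\right) \left(-287\right) = 41$)
$\sqrt{H + \frac{-2204 - 1260}{2025 + 818}} = \sqrt{41 + \frac{-2204 - 1260}{2025 + 818}} = \sqrt{41 - \frac{3464}{2843}} = \sqrt{\frac{113099}{2843}} = \frac{\sqrt{321540457}}{2843}$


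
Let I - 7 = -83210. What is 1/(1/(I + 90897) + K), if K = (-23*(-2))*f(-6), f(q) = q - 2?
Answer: -7694/2831391 ≈ -0.0027174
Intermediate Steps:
I = -83203 (I = 7 - 83210 = -83203)
f(q) = -2 + q
K = -368 (K = (-23*(-2))*(-2 - 6) = 46*(-8) = -368)
1/(1/(I + 90897) + K) = 1/(1/(-83203 + 90897) - 368) = 1/(1/7694 - 368) = 1/(-2831391/7694) = -7694/2831391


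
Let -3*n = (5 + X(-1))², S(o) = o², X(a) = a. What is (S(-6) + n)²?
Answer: 8464/9 ≈ 940.44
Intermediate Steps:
n = -16/3 (n = -(5 - 1)²/3 = -⅓*4² = -⅓*16 = -16/3 ≈ -5.3333)
(S(-6) + n)² = ((-6)² - 16/3)² = (36 - 16/3)² = (92/3)² = 8464/9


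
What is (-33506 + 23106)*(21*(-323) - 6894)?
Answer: 142240800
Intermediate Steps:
(-33506 + 23106)*(21*(-323) - 6894) = -10400*(-6783 - 6894) = -10400*(-13677) = 142240800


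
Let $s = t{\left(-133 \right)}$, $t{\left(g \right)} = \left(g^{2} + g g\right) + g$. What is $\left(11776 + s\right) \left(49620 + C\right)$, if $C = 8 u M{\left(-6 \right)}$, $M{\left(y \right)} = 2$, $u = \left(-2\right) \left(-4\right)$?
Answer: $2339200708$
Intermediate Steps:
$u = 8$
$t{\left(g \right)} = g + 2 g^{2}$ ($t{\left(g \right)} = \left(g^{2} + g^{2}\right) + g = 2 g^{2} + g = g + 2 g^{2}$)
$C = 128$ ($C = 8 \cdot 8 \cdot 2 = 64 \cdot 2 = 128$)
$s = 35245$ ($s = - 133 \left(1 + 2 \left(-133\right)\right) = - 133 \left(1 - 266\right) = \left(-133\right) \left(-265\right) = 35245$)
$\left(11776 + s\right) \left(49620 + C\right) = \left(11776 + 35245\right) \left(49620 + 128\right) = 47021 \cdot 49748 = 2339200708$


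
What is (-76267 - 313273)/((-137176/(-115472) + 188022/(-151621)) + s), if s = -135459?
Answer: 852507321603560/296451798813187 ≈ 2.8757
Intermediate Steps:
(-76267 - 313273)/((-137176/(-115472) + 188022/(-151621)) + s) = (-76267 - 313273)/((-137176/(-115472) + 188022/(-151621)) - 135459) = -389540/((-137176*(-1/115472) + 188022*(-1/151621)) - 135459) = -389540/((17147/14434 - 188022/151621) - 135459) = -389540/(-114064261/2188497514 - 135459) = -389540/(-296451798813187/2188497514) = -389540*(-2188497514/296451798813187) = 852507321603560/296451798813187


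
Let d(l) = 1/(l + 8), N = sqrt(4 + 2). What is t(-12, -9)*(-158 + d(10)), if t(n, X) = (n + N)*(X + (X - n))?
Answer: -11372 + 2843*sqrt(6)/3 ≈ -9050.7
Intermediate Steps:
N = sqrt(6) ≈ 2.4495
d(l) = 1/(8 + l)
t(n, X) = (n + sqrt(6))*(-n + 2*X) (t(n, X) = (n + sqrt(6))*(X + (X - n)) = (n + sqrt(6))*(-n + 2*X))
t(-12, -9)*(-158 + d(10)) = (-1*(-12)**2 - 1*(-12)*sqrt(6) + 2*(-9)*(-12) + 2*(-9)*sqrt(6))*(-158 + 1/(8 + 10)) = (-1*144 + 12*sqrt(6) + 216 - 18*sqrt(6))*(-158 + 1/18) = (-144 + 12*sqrt(6) + 216 - 18*sqrt(6))*(-158 + 1/18) = (72 - 6*sqrt(6))*(-2843/18) = -11372 + 2843*sqrt(6)/3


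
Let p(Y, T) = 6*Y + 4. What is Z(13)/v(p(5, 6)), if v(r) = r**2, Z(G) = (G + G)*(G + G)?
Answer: 169/289 ≈ 0.58477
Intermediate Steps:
p(Y, T) = 4 + 6*Y
Z(G) = 4*G**2 (Z(G) = (2*G)*(2*G) = 4*G**2)
Z(13)/v(p(5, 6)) = (4*13**2)/((4 + 6*5)**2) = (4*169)/((4 + 30)**2) = 676/(34**2) = 676/1156 = 676*(1/1156) = 169/289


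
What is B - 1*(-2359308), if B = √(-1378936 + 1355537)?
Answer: 2359308 + I*√23399 ≈ 2.3593e+6 + 152.97*I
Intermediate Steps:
B = I*√23399 (B = √(-23399) = I*√23399 ≈ 152.97*I)
B - 1*(-2359308) = I*√23399 - 1*(-2359308) = I*√23399 + 2359308 = 2359308 + I*√23399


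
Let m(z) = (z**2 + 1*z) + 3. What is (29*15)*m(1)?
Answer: 2175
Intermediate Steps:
m(z) = 3 + z + z**2 (m(z) = (z**2 + z) + 3 = (z + z**2) + 3 = 3 + z + z**2)
(29*15)*m(1) = (29*15)*(3 + 1 + 1**2) = 435*(3 + 1 + 1) = 435*5 = 2175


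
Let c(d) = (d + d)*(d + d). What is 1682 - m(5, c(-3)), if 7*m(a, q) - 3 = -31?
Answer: 1686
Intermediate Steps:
c(d) = 4*d² (c(d) = (2*d)*(2*d) = 4*d²)
m(a, q) = -4 (m(a, q) = 3/7 + (⅐)*(-31) = 3/7 - 31/7 = -4)
1682 - m(5, c(-3)) = 1682 - 1*(-4) = 1682 + 4 = 1686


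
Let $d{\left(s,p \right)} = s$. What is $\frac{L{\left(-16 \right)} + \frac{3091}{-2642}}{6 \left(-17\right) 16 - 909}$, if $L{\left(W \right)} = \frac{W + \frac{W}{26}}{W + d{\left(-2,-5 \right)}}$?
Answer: $\frac{8479}{87273186} \approx 9.7155 \cdot 10^{-5}$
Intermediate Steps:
$L{\left(W \right)} = \frac{27 W}{26 \left(-2 + W\right)}$ ($L{\left(W \right)} = \frac{W + \frac{W}{26}}{W - 2} = \frac{W + W \frac{1}{26}}{-2 + W} = \frac{W + \frac{W}{26}}{-2 + W} = \frac{\frac{27}{26} W}{-2 + W} = \frac{27 W}{26 \left(-2 + W\right)}$)
$\frac{L{\left(-16 \right)} + \frac{3091}{-2642}}{6 \left(-17\right) 16 - 909} = \frac{\frac{27}{26} \left(-16\right) \frac{1}{-2 - 16} + \frac{3091}{-2642}}{6 \left(-17\right) 16 - 909} = \frac{\frac{27}{26} \left(-16\right) \frac{1}{-18} + 3091 \left(- \frac{1}{2642}\right)}{\left(-102\right) 16 - 909} = \frac{\frac{27}{26} \left(-16\right) \left(- \frac{1}{18}\right) - \frac{3091}{2642}}{-1632 - 909} = \frac{\frac{12}{13} - \frac{3091}{2642}}{-2541} = \left(- \frac{8479}{34346}\right) \left(- \frac{1}{2541}\right) = \frac{8479}{87273186}$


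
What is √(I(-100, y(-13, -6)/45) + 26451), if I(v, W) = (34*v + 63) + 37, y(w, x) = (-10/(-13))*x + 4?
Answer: √23151 ≈ 152.15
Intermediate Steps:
y(w, x) = 4 + 10*x/13 (y(w, x) = (-10*(-1/13))*x + 4 = 10*x/13 + 4 = 4 + 10*x/13)
I(v, W) = 100 + 34*v (I(v, W) = (63 + 34*v) + 37 = 100 + 34*v)
√(I(-100, y(-13, -6)/45) + 26451) = √((100 + 34*(-100)) + 26451) = √((100 - 3400) + 26451) = √(-3300 + 26451) = √23151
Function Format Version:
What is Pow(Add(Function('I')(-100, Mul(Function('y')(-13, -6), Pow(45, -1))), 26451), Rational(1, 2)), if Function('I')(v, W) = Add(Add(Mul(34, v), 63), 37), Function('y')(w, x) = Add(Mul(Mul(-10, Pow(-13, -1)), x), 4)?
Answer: Pow(23151, Rational(1, 2)) ≈ 152.15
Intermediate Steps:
Function('y')(w, x) = Add(4, Mul(Rational(10, 13), x)) (Function('y')(w, x) = Add(Mul(Mul(-10, Rational(-1, 13)), x), 4) = Add(Mul(Rational(10, 13), x), 4) = Add(4, Mul(Rational(10, 13), x)))
Function('I')(v, W) = Add(100, Mul(34, v)) (Function('I')(v, W) = Add(Add(63, Mul(34, v)), 37) = Add(100, Mul(34, v)))
Pow(Add(Function('I')(-100, Mul(Function('y')(-13, -6), Pow(45, -1))), 26451), Rational(1, 2)) = Pow(Add(Add(100, Mul(34, -100)), 26451), Rational(1, 2)) = Pow(Add(Add(100, -3400), 26451), Rational(1, 2)) = Pow(Add(-3300, 26451), Rational(1, 2)) = Pow(23151, Rational(1, 2))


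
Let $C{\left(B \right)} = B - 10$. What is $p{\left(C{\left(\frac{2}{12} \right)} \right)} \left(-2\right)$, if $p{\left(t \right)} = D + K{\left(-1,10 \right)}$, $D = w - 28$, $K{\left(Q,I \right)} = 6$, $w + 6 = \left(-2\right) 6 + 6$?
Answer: $68$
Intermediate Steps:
$w = -12$ ($w = -6 + \left(\left(-2\right) 6 + 6\right) = -6 + \left(-12 + 6\right) = -6 - 6 = -12$)
$C{\left(B \right)} = -10 + B$
$D = -40$ ($D = -12 - 28 = -40$)
$p{\left(t \right)} = -34$ ($p{\left(t \right)} = -40 + 6 = -34$)
$p{\left(C{\left(\frac{2}{12} \right)} \right)} \left(-2\right) = \left(-34\right) \left(-2\right) = 68$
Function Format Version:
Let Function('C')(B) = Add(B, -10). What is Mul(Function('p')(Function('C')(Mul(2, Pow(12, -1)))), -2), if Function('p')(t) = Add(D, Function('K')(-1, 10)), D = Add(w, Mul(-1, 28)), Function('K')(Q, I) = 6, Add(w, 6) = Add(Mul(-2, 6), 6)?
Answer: 68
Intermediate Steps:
w = -12 (w = Add(-6, Add(Mul(-2, 6), 6)) = Add(-6, Add(-12, 6)) = Add(-6, -6) = -12)
Function('C')(B) = Add(-10, B)
D = -40 (D = Add(-12, Mul(-1, 28)) = Add(-12, -28) = -40)
Function('p')(t) = -34 (Function('p')(t) = Add(-40, 6) = -34)
Mul(Function('p')(Function('C')(Mul(2, Pow(12, -1)))), -2) = Mul(-34, -2) = 68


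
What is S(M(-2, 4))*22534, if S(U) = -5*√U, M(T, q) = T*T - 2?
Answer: -112670*√2 ≈ -1.5934e+5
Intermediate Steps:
M(T, q) = -2 + T² (M(T, q) = T² - 2 = -2 + T²)
S(M(-2, 4))*22534 = -5*√(-2 + (-2)²)*22534 = -5*√(-2 + 4)*22534 = -5*√2*22534 = -112670*√2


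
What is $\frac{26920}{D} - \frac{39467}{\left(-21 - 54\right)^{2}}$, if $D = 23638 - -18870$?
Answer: $- \frac{381559559}{59776875} \approx -6.3831$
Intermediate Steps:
$D = 42508$ ($D = 23638 + 18870 = 42508$)
$\frac{26920}{D} - \frac{39467}{\left(-21 - 54\right)^{2}} = \frac{26920}{42508} - \frac{39467}{\left(-21 - 54\right)^{2}} = 26920 \cdot \frac{1}{42508} - \frac{39467}{\left(-75\right)^{2}} = \frac{6730}{10627} - \frac{39467}{5625} = - \frac{381559559}{59776875}$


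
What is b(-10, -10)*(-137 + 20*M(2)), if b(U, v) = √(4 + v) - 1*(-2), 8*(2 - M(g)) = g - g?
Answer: -194 - 97*I*√6 ≈ -194.0 - 237.6*I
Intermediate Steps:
M(g) = 2 (M(g) = 2 - (g - g)/8 = 2 - ⅛*0 = 2 + 0 = 2)
b(U, v) = 2 + √(4 + v) (b(U, v) = √(4 + v) + 2 = 2 + √(4 + v))
b(-10, -10)*(-137 + 20*M(2)) = (2 + √(4 - 10))*(-137 + 20*2) = (2 + √(-6))*(-137 + 40) = (2 + I*√6)*(-97) = -194 - 97*I*√6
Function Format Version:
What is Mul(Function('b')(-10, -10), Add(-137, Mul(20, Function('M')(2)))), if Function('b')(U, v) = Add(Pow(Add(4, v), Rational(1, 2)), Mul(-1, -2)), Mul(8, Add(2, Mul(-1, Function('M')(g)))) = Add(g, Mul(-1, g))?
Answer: Add(-194, Mul(-97, I, Pow(6, Rational(1, 2)))) ≈ Add(-194.00, Mul(-237.60, I))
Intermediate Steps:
Function('M')(g) = 2 (Function('M')(g) = Add(2, Mul(Rational(-1, 8), Add(g, Mul(-1, g)))) = Add(2, Mul(Rational(-1, 8), 0)) = Add(2, 0) = 2)
Function('b')(U, v) = Add(2, Pow(Add(4, v), Rational(1, 2))) (Function('b')(U, v) = Add(Pow(Add(4, v), Rational(1, 2)), 2) = Add(2, Pow(Add(4, v), Rational(1, 2))))
Mul(Function('b')(-10, -10), Add(-137, Mul(20, Function('M')(2)))) = Mul(Add(2, Pow(Add(4, -10), Rational(1, 2))), Add(-137, Mul(20, 2))) = Mul(Add(2, Pow(-6, Rational(1, 2))), Add(-137, 40)) = Mul(Add(2, Mul(I, Pow(6, Rational(1, 2)))), -97) = Add(-194, Mul(-97, I, Pow(6, Rational(1, 2))))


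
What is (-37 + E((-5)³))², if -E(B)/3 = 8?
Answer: 3721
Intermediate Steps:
E(B) = -24 (E(B) = -3*8 = -24)
(-37 + E((-5)³))² = (-37 - 24)² = (-61)² = 3721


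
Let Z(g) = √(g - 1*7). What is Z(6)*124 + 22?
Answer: 22 + 124*I ≈ 22.0 + 124.0*I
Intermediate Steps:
Z(g) = √(-7 + g) (Z(g) = √(g - 7) = √(-7 + g))
Z(6)*124 + 22 = √(-7 + 6)*124 + 22 = √(-1)*124 + 22 = I*124 + 22 = 124*I + 22 = 22 + 124*I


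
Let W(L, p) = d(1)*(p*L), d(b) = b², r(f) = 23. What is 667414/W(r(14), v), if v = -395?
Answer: -29018/395 ≈ -73.463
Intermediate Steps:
W(L, p) = L*p (W(L, p) = 1²*(p*L) = 1*(L*p) = L*p)
667414/W(r(14), v) = 667414/((23*(-395))) = 667414/(-9085) = 667414*(-1/9085) = -29018/395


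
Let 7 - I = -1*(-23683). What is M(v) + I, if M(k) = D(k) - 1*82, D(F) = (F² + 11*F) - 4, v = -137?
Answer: -6500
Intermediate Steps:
I = -23676 (I = 7 - (-1)*(-23683) = 7 - 1*23683 = 7 - 23683 = -23676)
D(F) = -4 + F² + 11*F
M(k) = -86 + k² + 11*k (M(k) = (-4 + k² + 11*k) - 1*82 = (-4 + k² + 11*k) - 82 = -86 + k² + 11*k)
M(v) + I = (-86 + (-137)² + 11*(-137)) - 23676 = (-86 + 18769 - 1507) - 23676 = 17176 - 23676 = -6500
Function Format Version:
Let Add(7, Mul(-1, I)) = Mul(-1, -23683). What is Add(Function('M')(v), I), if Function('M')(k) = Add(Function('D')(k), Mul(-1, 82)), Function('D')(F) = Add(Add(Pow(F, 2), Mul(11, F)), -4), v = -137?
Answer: -6500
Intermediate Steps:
I = -23676 (I = Add(7, Mul(-1, Mul(-1, -23683))) = Add(7, Mul(-1, 23683)) = Add(7, -23683) = -23676)
Function('D')(F) = Add(-4, Pow(F, 2), Mul(11, F))
Function('M')(k) = Add(-86, Pow(k, 2), Mul(11, k)) (Function('M')(k) = Add(Add(-4, Pow(k, 2), Mul(11, k)), Mul(-1, 82)) = Add(Add(-4, Pow(k, 2), Mul(11, k)), -82) = Add(-86, Pow(k, 2), Mul(11, k)))
Add(Function('M')(v), I) = Add(Add(-86, Pow(-137, 2), Mul(11, -137)), -23676) = Add(Add(-86, 18769, -1507), -23676) = Add(17176, -23676) = -6500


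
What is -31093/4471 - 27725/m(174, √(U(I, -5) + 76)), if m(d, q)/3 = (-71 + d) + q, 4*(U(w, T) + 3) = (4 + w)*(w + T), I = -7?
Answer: -808804174/8305803 + 27725*√82/31581 ≈ -89.428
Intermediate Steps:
U(w, T) = -3 + (4 + w)*(T + w)/4 (U(w, T) = -3 + ((4 + w)*(w + T))/4 = -3 + ((4 + w)*(T + w))/4 = -3 + (4 + w)*(T + w)/4)
m(d, q) = -213 + 3*d + 3*q (m(d, q) = 3*((-71 + d) + q) = 3*(-71 + d + q) = -213 + 3*d + 3*q)
-31093/4471 - 27725/m(174, √(U(I, -5) + 76)) = -31093/4471 - 27725/(-213 + 3*174 + 3*√((-3 - 5 - 7 + (¼)*(-7)² + (¼)*(-5)*(-7)) + 76)) = -31093*1/4471 - 27725/(-213 + 522 + 3*√((-3 - 5 - 7 + (¼)*49 + 35/4) + 76)) = -1829/263 - 27725/(-213 + 522 + 3*√((-3 - 5 - 7 + 49/4 + 35/4) + 76)) = -1829/263 - 27725/(-213 + 522 + 3*√(6 + 76)) = -1829/263 - 27725/(-213 + 522 + 3*√82) = -1829/263 - 27725/(309 + 3*√82)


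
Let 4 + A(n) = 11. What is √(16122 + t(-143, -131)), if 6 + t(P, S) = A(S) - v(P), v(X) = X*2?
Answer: √16409 ≈ 128.10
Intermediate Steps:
v(X) = 2*X
A(n) = 7 (A(n) = -4 + 11 = 7)
t(P, S) = 1 - 2*P (t(P, S) = -6 + (7 - 2*P) = 1 - 2*P)
√(16122 + t(-143, -131)) = √(16122 + (1 - 2*(-143))) = √(16122 + (1 + 286)) = √(16122 + 287) = √16409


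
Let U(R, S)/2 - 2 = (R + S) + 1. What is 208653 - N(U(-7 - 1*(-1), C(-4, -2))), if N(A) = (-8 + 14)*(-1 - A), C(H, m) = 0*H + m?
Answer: 208599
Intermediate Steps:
C(H, m) = m (C(H, m) = 0 + m = m)
U(R, S) = 6 + 2*R + 2*S (U(R, S) = 4 + 2*((R + S) + 1) = 4 + 2*(1 + R + S) = 4 + (2 + 2*R + 2*S) = 6 + 2*R + 2*S)
N(A) = -6 - 6*A (N(A) = 6*(-1 - A) = -6 - 6*A)
208653 - N(U(-7 - 1*(-1), C(-4, -2))) = 208653 - (-6 - 6*(6 + 2*(-7 - 1*(-1)) + 2*(-2))) = 208653 - (-6 - 6*(6 + 2*(-7 + 1) - 4)) = 208653 - (-6 - 6*(6 + 2*(-6) - 4)) = 208653 - (-6 - 6*(6 - 12 - 4)) = 208653 - (-6 - 6*(-10)) = 208653 - (-6 + 60) = 208653 - 1*54 = 208653 - 54 = 208599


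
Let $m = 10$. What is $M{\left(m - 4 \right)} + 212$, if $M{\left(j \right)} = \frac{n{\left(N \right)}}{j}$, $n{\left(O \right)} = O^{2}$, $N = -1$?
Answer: $\frac{1273}{6} \approx 212.17$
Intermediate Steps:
$M{\left(j \right)} = \frac{1}{j}$ ($M{\left(j \right)} = \frac{\left(-1\right)^{2}}{j} = 1 \frac{1}{j} = \frac{1}{j}$)
$M{\left(m - 4 \right)} + 212 = \frac{1}{10 - 4} + 212 = \frac{1}{6} + 212 = \frac{1273}{6}$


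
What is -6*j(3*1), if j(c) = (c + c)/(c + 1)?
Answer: -9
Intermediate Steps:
j(c) = 2*c/(1 + c) (j(c) = (2*c)/(1 + c) = 2*c/(1 + c))
-6*j(3*1) = -12*3*1/(1 + 3*1) = -12*3/(1 + 3) = -12*3/4 = -6*3/2 = -9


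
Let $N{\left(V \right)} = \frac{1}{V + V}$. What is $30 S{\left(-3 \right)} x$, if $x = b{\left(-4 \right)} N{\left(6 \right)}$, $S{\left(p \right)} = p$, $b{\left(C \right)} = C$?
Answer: $30$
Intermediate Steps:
$N{\left(V \right)} = \frac{1}{2 V}$
$x = - \frac{1}{3}$ ($x = - 4 \frac{1}{2 \cdot 6} = - 4 \cdot \frac{1}{2} \cdot \frac{1}{6} = \left(-4\right) \frac{1}{12} = - \frac{1}{3} \approx -0.33333$)
$30 S{\left(-3 \right)} x = 30 \left(-3\right) \left(- \frac{1}{3}\right) = \left(-90\right) \left(- \frac{1}{3}\right) = 30$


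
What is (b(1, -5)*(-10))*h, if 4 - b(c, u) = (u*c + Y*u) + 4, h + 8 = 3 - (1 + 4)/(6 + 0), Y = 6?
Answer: 6125/3 ≈ 2041.7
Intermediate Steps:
h = -35/6 (h = -8 + (3 - (1 + 4)/(6 + 0)) = -8 + (3 - 5/6) = -8 + (3 - 1*⅚) = -8 + (3 - ⅚) = -8 + 13/6 = -35/6 ≈ -5.8333)
b(c, u) = -6*u - c*u (b(c, u) = 4 - ((u*c + 6*u) + 4) = 4 - ((c*u + 6*u) + 4) = 4 - ((6*u + c*u) + 4) = 4 - (4 + 6*u + c*u) = 4 + (-4 - 6*u - c*u) = -6*u - c*u)
(b(1, -5)*(-10))*h = (-1*(-5)*(6 + 1)*(-10))*(-35/6) = (-1*(-5)*7*(-10))*(-35/6) = (35*(-10))*(-35/6) = -350*(-35/6) = 6125/3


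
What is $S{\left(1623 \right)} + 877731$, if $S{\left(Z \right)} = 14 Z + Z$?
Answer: $902076$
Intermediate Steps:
$S{\left(Z \right)} = 15 Z$
$S{\left(1623 \right)} + 877731 = 15 \cdot 1623 + 877731 = 24345 + 877731 = 902076$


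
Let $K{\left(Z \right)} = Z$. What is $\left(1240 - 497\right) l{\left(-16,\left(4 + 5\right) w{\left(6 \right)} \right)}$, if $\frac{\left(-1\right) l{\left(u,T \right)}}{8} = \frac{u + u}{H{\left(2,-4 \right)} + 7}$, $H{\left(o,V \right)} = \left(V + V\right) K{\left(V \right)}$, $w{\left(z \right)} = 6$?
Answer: $\frac{190208}{39} \approx 4877.1$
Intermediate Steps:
$H{\left(o,V \right)} = 2 V^{2}$ ($H{\left(o,V \right)} = \left(V + V\right) V = 2 V V = 2 V^{2}$)
$l{\left(u,T \right)} = - \frac{16 u}{39}$ ($l{\left(u,T \right)} = - 8 \frac{u + u}{2 \left(-4\right)^{2} + 7} = - 8 \frac{2 u}{2 \cdot 16 + 7} = - 8 \frac{2 u}{32 + 7} = - 8 \frac{2 u}{39} = - \frac{16 u}{39}$)
$\left(1240 - 497\right) l{\left(-16,\left(4 + 5\right) w{\left(6 \right)} \right)} = \left(1240 - 497\right) \left(\left(- \frac{16}{39}\right) \left(-16\right)\right) = 743 \cdot \frac{256}{39} = \frac{190208}{39}$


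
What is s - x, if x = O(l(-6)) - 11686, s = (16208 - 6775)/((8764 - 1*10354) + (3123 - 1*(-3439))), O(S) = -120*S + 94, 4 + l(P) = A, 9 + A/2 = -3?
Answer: 40938937/4972 ≈ 8233.9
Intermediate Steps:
A = -24 (A = -18 + 2*(-3) = -18 - 6 = -24)
l(P) = -28 (l(P) = -4 - 24 = -28)
O(S) = 94 - 120*S
s = 9433/4972 (s = 9433/((8764 - 10354) + (3123 + 3439)) = 9433/(-1590 + 6562) = 9433/4972 ≈ 1.8972)
x = -8232 (x = (94 - 120*(-28)) - 11686 = (94 + 3360) - 11686 = 3454 - 11686 = -8232)
s - x = 9433/4972 - 1*(-8232) = 9433/4972 + 8232 = 40938937/4972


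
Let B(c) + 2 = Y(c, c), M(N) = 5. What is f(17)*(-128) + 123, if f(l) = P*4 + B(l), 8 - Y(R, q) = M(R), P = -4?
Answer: 2043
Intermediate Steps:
Y(R, q) = 3 (Y(R, q) = 8 - 1*5 = 8 - 5 = 3)
B(c) = 1 (B(c) = -2 + 3 = 1)
f(l) = -15 (f(l) = -4*4 + 1 = -16 + 1 = -15)
f(17)*(-128) + 123 = -15*(-128) + 123 = 1920 + 123 = 2043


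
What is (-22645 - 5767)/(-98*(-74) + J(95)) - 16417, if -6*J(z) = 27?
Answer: -238021239/14495 ≈ -16421.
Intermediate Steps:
J(z) = -9/2 (J(z) = -⅙*27 = -9/2)
(-22645 - 5767)/(-98*(-74) + J(95)) - 16417 = (-22645 - 5767)/(-98*(-74) - 9/2) - 16417 = -28412/(7252 - 9/2) - 16417 = -28412/14495/2 - 16417 = -28412*2/14495 - 16417 = -56824/14495 - 16417 = -238021239/14495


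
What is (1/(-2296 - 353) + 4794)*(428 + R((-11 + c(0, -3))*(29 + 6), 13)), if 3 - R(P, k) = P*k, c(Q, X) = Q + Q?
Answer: 23011140660/883 ≈ 2.6060e+7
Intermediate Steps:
c(Q, X) = 2*Q
R(P, k) = 3 - P*k
(1/(-2296 - 353) + 4794)*(428 + R((-11 + c(0, -3))*(29 + 6), 13)) = (1/(-2296 - 353) + 4794)*(428 + (3 - 1*(-11 + 2*0)*(29 + 6)*13)) = (1/(-2649) + 4794)*(428 + (3 - 1*(-11 + 0)*35*13)) = (-1/2649 + 4794)*(428 + (3 - 1*(-11*35)*13)) = 12699305*(428 + (3 - 1*(-385)*13))/2649 = 12699305*(428 + (3 + 5005))/2649 = 12699305*(428 + 5008)/2649 = (12699305/2649)*5436 = 23011140660/883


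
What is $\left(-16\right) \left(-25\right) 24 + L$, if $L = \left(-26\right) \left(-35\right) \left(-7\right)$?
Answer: $3230$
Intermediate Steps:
$L = -6370$ ($L = 910 \left(-7\right) = -6370$)
$\left(-16\right) \left(-25\right) 24 + L = \left(-16\right) \left(-25\right) 24 - 6370 = 400 \cdot 24 - 6370 = 9600 - 6370 = 3230$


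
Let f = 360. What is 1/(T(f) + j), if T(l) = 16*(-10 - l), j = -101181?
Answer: -1/107101 ≈ -9.3370e-6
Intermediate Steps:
T(l) = -160 - 16*l
1/(T(f) + j) = 1/((-160 - 16*360) - 101181) = 1/((-160 - 5760) - 101181) = 1/(-5920 - 101181) = 1/(-107101) = -1/107101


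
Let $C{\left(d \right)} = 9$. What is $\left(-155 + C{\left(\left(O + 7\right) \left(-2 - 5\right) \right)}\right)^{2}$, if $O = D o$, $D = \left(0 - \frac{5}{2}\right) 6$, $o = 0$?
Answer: $21316$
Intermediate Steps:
$D = -15$ ($D = \left(0 - \frac{5}{2}\right) 6 = \left(- \frac{5}{2}\right) 6 = -15$)
$O = 0$ ($O = \left(-15\right) 0 = 0$)
$\left(-155 + C{\left(\left(O + 7\right) \left(-2 - 5\right) \right)}\right)^{2} = \left(-155 + 9\right)^{2} = \left(-146\right)^{2} = 21316$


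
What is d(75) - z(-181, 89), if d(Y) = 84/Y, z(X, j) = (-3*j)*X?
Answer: -1208147/25 ≈ -48326.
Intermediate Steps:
z(X, j) = -3*X*j
d(75) - z(-181, 89) = 84/75 - (-3)*(-181)*89 = 84*(1/75) - 1*48327 = 28/25 - 48327 = -1208147/25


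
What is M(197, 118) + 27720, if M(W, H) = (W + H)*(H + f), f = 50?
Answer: 80640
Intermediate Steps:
M(W, H) = (50 + H)*(H + W) (M(W, H) = (W + H)*(H + 50) = (H + W)*(50 + H) = (50 + H)*(H + W))
M(197, 118) + 27720 = (118² + 50*118 + 50*197 + 118*197) + 27720 = (13924 + 5900 + 9850 + 23246) + 27720 = 52920 + 27720 = 80640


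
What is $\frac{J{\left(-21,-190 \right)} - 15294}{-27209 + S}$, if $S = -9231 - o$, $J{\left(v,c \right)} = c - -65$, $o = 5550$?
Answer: $\frac{907}{2470} \approx 0.36721$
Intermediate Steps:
$J{\left(v,c \right)} = 65 + c$ ($J{\left(v,c \right)} = c + 65 = 65 + c$)
$S = -14781$ ($S = -9231 - 5550 = -14781$)
$\frac{J{\left(-21,-190 \right)} - 15294}{-27209 + S} = \frac{\left(65 - 190\right) - 15294}{-27209 - 14781} = \frac{-125 - 15294}{-41990} = \left(-15419\right) \left(- \frac{1}{41990}\right) = \frac{907}{2470}$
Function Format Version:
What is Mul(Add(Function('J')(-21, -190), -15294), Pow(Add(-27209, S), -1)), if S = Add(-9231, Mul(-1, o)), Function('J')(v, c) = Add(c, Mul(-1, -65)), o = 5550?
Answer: Rational(907, 2470) ≈ 0.36721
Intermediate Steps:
Function('J')(v, c) = Add(65, c) (Function('J')(v, c) = Add(c, 65) = Add(65, c))
S = -14781 (S = Add(-9231, Mul(-1, 5550)) = Add(-9231, -5550) = -14781)
Mul(Add(Function('J')(-21, -190), -15294), Pow(Add(-27209, S), -1)) = Mul(Add(Add(65, -190), -15294), Pow(Add(-27209, -14781), -1)) = Mul(Add(-125, -15294), Pow(-41990, -1)) = Mul(-15419, Rational(-1, 41990)) = Rational(907, 2470)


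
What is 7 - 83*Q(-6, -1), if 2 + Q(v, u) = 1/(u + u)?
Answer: 429/2 ≈ 214.50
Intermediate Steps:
Q(v, u) = -2 + 1/(2*u) (Q(v, u) = -2 + 1/(u + u) = -2 + 1/(2*u))
7 - 83*Q(-6, -1) = 7 - 83*(-2 + (½)/(-1)) = 7 - 83*(-2 + (½)*(-1)) = 7 - 83*(-2 - ½) = 7 - 83*(-5/2) = 7 + 415/2 = 429/2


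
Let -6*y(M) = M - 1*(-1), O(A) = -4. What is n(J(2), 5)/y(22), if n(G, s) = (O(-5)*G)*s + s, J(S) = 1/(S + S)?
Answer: 0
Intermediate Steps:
J(S) = 1/(2*S)
n(G, s) = s - 4*G*s (n(G, s) = (-4*G)*s + s = -4*G*s + s = s - 4*G*s)
y(M) = -⅙ - M/6 (y(M) = -(M - 1*(-1))/6 = -(M + 1)/6 = -(1 + M)/6 = -⅙ - M/6)
n(J(2), 5)/y(22) = (5*(1 - 2/2))/(-⅙ - ⅙*22) = (5*(1 - 2/2))/(-⅙ - 11/3) = (5*(1 - 4*¼))/(-23/6) = (5*(1 - 1))*(-6/23) = (5*0)*(-6/23) = 0*(-6/23) = 0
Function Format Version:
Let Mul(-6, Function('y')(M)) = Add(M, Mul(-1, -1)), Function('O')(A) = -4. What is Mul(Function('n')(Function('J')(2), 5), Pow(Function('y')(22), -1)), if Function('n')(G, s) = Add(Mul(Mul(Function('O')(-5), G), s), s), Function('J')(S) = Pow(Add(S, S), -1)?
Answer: 0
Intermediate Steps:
Function('J')(S) = Mul(Rational(1, 2), Pow(S, -1)) (Function('J')(S) = Pow(Mul(2, S), -1) = Mul(Rational(1, 2), Pow(S, -1)))
Function('n')(G, s) = Add(s, Mul(-4, G, s)) (Function('n')(G, s) = Add(Mul(Mul(-4, G), s), s) = Add(Mul(-4, G, s), s) = Add(s, Mul(-4, G, s)))
Function('y')(M) = Add(Rational(-1, 6), Mul(Rational(-1, 6), M)) (Function('y')(M) = Mul(Rational(-1, 6), Add(M, Mul(-1, -1))) = Mul(Rational(-1, 6), Add(M, 1)) = Mul(Rational(-1, 6), Add(1, M)) = Add(Rational(-1, 6), Mul(Rational(-1, 6), M)))
Mul(Function('n')(Function('J')(2), 5), Pow(Function('y')(22), -1)) = Mul(Mul(5, Add(1, Mul(-4, Mul(Rational(1, 2), Pow(2, -1))))), Pow(Add(Rational(-1, 6), Mul(Rational(-1, 6), 22)), -1)) = Mul(Mul(5, Add(1, Mul(-4, Mul(Rational(1, 2), Rational(1, 2))))), Pow(Add(Rational(-1, 6), Rational(-11, 3)), -1)) = Mul(Mul(5, Add(1, Mul(-4, Rational(1, 4)))), Pow(Rational(-23, 6), -1)) = Mul(Mul(5, Add(1, -1)), Rational(-6, 23)) = Mul(Mul(5, 0), Rational(-6, 23)) = Mul(0, Rational(-6, 23)) = 0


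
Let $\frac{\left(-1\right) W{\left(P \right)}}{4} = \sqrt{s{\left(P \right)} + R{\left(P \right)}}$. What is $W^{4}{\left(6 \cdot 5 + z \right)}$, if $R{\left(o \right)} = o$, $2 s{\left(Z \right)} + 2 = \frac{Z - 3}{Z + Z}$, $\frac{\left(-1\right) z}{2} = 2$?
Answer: $\frac{27520516}{169} \approx 1.6284 \cdot 10^{5}$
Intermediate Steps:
$z = -4$ ($z = \left(-2\right) 2 = -4$)
$s{\left(Z \right)} = -1 + \frac{-3 + Z}{4 Z}$ ($s{\left(Z \right)} = -1 + \frac{\left(Z - 3\right) \frac{1}{Z + Z}}{2} = -1 + \frac{\left(-3 + Z\right) \frac{1}{2 Z}}{2} = -1 + \frac{\frac{1}{2} \frac{1}{Z} \left(-3 + Z\right)}{2} = -1 + \frac{-3 + Z}{4 Z}$)
$W{\left(P \right)} = - 4 \sqrt{P + \frac{3 \left(-1 - P\right)}{4 P}}$ ($W{\left(P \right)} = - 4 \sqrt{\frac{3 \left(-1 - P\right)}{4 P} + P} = - 4 \sqrt{P + \frac{3 \left(-1 - P\right)}{4 P}}$)
$W^{4}{\left(6 \cdot 5 + z \right)} = \left(- 2 \sqrt{-3 - \frac{3}{6 \cdot 5 - 4} + 4 \left(6 \cdot 5 - 4\right)}\right)^{4} = \left(- 2 \sqrt{-3 - \frac{3}{30 - 4} + 4 \left(30 - 4\right)}\right)^{4} = \left(- 2 \sqrt{-3 - \frac{3}{26} + 4 \cdot 26}\right)^{4} = \left(- 2 \sqrt{-3 - \frac{3}{26} + 104}\right)^{4} = \left(- 2 \sqrt{\frac{2623}{26}}\right)^{4} = \left(- 2 \frac{\sqrt{68198}}{26}\right)^{4} = \left(- \frac{\sqrt{68198}}{13}\right)^{4} = \frac{27520516}{169}$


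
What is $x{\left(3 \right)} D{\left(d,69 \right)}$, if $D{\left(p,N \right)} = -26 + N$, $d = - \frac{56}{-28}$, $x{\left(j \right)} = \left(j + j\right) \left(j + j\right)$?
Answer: $1548$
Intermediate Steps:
$x{\left(j \right)} = 4 j^{2}$ ($x{\left(j \right)} = 2 j 2 j = 4 j^{2}$)
$d = 2$ ($d = \left(-56\right) \left(- \frac{1}{28}\right) = 2$)
$x{\left(3 \right)} D{\left(d,69 \right)} = 4 \cdot 3^{2} \left(-26 + 69\right) = 4 \cdot 9 \cdot 43 = 36 \cdot 43 = 1548$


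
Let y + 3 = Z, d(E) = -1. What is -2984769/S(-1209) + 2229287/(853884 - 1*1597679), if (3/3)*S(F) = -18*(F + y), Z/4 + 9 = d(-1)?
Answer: -252255052243/1862462680 ≈ -135.44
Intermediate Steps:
Z = -40 (Z = -36 + 4*(-1) = -36 - 4 = -40)
y = -43 (y = -3 - 40 = -43)
S(F) = 774 - 18*F (S(F) = -18*(F - 43) = -18*(-43 + F) = 774 - 18*F)
-2984769/S(-1209) + 2229287/(853884 - 1*1597679) = -2984769/(774 - 18*(-1209)) + 2229287/(853884 - 1*1597679) = -2984769/(774 + 21762) + 2229287/(853884 - 1597679) = -2984769/22536 + 2229287/(-743795) = -2984769*1/22536 + 2229287*(-1/743795) = -331641/2504 - 2229287/743795 = -252255052243/1862462680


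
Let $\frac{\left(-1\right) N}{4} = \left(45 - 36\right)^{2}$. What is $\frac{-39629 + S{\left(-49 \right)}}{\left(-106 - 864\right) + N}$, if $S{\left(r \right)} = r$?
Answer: $\frac{19839}{647} \approx 30.663$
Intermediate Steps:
$N = -324$ ($N = - 4 \left(45 - 36\right)^{2} = - 4 \cdot 9^{2} = \left(-4\right) 81 = -324$)
$\frac{-39629 + S{\left(-49 \right)}}{\left(-106 - 864\right) + N} = \frac{-39629 - 49}{\left(-106 - 864\right) - 324} = - \frac{39678}{\left(-106 - 864\right) - 324} = - \frac{39678}{-970 - 324} = - \frac{39678}{-1294} = \left(-39678\right) \left(- \frac{1}{1294}\right) = \frac{19839}{647}$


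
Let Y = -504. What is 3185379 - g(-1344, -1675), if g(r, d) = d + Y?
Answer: 3187558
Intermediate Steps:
g(r, d) = -504 + d (g(r, d) = d - 504 = -504 + d)
3185379 - g(-1344, -1675) = 3185379 - (-504 - 1675) = 3185379 - 1*(-2179) = 3185379 + 2179 = 3187558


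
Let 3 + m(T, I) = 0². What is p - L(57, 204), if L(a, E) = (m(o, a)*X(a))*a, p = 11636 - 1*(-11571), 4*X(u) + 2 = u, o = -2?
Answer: 102233/4 ≈ 25558.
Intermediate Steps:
X(u) = -½ + u/4
m(T, I) = -3 (m(T, I) = -3 + 0² = -3 + 0 = -3)
p = 23207 (p = 11636 + 11571 = 23207)
L(a, E) = a*(3/2 - 3*a/4) (L(a, E) = (-3*(-½ + a/4))*a = (3/2 - 3*a/4)*a = a*(3/2 - 3*a/4))
p - L(57, 204) = 23207 - 3*57*(2 - 1*57)/4 = 23207 - 3*57*(2 - 57)/4 = 23207 - 3*57*(-55)/4 = 23207 - 1*(-9405/4) = 23207 + 9405/4 = 102233/4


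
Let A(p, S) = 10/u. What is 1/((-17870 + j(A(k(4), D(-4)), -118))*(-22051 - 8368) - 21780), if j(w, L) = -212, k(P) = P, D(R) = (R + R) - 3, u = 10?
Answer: 1/550014578 ≈ 1.8181e-9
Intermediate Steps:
D(R) = -3 + 2*R (D(R) = 2*R - 3 = -3 + 2*R)
A(p, S) = 1 (A(p, S) = 10/10 = 10*(⅒) = 1)
1/((-17870 + j(A(k(4), D(-4)), -118))*(-22051 - 8368) - 21780) = 1/((-17870 - 212)*(-22051 - 8368) - 21780) = 1/(-18082*(-30419) - 21780) = 1/(550036358 - 21780) = 1/550014578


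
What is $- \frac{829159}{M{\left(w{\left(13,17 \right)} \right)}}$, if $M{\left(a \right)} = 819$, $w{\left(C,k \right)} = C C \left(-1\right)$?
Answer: $- \frac{829159}{819} \approx -1012.4$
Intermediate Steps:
$w{\left(C,k \right)} = - C^{2}$ ($w{\left(C,k \right)} = C^{2} \left(-1\right) = - C^{2}$)
$- \frac{829159}{M{\left(w{\left(13,17 \right)} \right)}} = - \frac{829159}{819}$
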